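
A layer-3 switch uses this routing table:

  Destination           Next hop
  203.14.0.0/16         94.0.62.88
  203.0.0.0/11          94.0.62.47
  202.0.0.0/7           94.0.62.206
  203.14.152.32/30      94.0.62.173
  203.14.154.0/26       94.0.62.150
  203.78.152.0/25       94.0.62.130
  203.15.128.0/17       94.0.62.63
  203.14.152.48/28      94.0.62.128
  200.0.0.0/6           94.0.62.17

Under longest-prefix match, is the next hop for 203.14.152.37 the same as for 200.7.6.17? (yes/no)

203.14.152.37: longest match 203.14.0.0/16 -> 94.0.62.88
200.7.6.17: longest match 200.0.0.0/6 -> 94.0.62.17

no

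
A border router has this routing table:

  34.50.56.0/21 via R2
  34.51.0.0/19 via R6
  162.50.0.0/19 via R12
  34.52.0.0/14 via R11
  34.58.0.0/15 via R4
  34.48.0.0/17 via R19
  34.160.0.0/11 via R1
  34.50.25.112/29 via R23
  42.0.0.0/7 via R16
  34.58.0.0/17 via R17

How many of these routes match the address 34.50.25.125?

No listed prefix contains 34.50.25.125.
Total matching entries: 0.

0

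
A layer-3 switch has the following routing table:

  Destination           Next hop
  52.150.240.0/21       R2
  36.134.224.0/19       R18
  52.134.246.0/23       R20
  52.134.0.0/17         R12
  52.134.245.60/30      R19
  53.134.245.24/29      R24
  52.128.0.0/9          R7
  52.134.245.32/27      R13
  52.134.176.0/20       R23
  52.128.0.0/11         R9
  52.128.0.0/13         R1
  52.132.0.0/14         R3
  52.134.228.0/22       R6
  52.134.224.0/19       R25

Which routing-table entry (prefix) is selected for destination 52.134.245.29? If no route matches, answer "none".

Entries matching 52.134.245.29:
  52.128.0.0/9 (52.128.0.0 - 52.255.255.255)
  52.128.0.0/11 (52.128.0.0 - 52.159.255.255)
  52.128.0.0/13 (52.128.0.0 - 52.135.255.255)
  52.132.0.0/14 (52.132.0.0 - 52.135.255.255)
  52.134.224.0/19 (52.134.224.0 - 52.134.255.255)
Most specific is 52.134.224.0/19.

52.134.224.0/19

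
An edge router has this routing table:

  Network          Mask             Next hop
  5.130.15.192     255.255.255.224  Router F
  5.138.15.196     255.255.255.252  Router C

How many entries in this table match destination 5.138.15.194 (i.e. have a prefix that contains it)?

0

No listed prefix contains 5.138.15.194.
Total matching entries: 0.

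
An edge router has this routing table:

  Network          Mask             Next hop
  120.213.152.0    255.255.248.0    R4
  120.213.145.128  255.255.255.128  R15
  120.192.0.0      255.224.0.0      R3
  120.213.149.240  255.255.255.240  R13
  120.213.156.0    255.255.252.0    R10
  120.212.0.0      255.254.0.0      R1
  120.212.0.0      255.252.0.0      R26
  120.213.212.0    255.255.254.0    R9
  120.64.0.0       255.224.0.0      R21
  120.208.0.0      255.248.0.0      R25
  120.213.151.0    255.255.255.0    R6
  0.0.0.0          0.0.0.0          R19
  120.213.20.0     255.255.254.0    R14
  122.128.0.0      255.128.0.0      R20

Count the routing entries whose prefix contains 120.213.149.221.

5

Prefixes containing 120.213.149.221:
  0.0.0.0/0 (default, matches everything)
  120.192.0.0/11 (120.192.0.0 - 120.223.255.255)
  120.208.0.0/13 (120.208.0.0 - 120.215.255.255)
  120.212.0.0/14 (120.212.0.0 - 120.215.255.255)
  120.212.0.0/15 (120.212.0.0 - 120.213.255.255)
Total matching entries: 5.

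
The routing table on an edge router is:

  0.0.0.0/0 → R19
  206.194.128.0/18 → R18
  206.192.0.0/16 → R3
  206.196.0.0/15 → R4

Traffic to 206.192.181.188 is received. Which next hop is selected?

Routes whose prefix contains 206.192.181.188:
  0.0.0.0/0 (default, matches everything) -> R19
  206.192.0.0/16 (206.192.0.0 - 206.192.255.255) -> R3
More-specific entries that do NOT match:
  206.194.128.0/18 (206.194.128.0 - 206.194.191.255) does not contain 206.192.181.188
Longest matching prefix is /16 -> next hop R3.

R3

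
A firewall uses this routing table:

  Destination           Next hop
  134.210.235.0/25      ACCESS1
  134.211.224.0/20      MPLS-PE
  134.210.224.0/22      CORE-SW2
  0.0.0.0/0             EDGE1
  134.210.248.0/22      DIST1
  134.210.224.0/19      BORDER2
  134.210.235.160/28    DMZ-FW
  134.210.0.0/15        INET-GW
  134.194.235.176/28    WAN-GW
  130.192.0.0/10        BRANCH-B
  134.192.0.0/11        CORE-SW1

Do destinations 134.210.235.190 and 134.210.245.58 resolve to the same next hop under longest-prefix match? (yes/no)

134.210.235.190: longest match 134.210.224.0/19 -> BORDER2
134.210.245.58: longest match 134.210.224.0/19 -> BORDER2

yes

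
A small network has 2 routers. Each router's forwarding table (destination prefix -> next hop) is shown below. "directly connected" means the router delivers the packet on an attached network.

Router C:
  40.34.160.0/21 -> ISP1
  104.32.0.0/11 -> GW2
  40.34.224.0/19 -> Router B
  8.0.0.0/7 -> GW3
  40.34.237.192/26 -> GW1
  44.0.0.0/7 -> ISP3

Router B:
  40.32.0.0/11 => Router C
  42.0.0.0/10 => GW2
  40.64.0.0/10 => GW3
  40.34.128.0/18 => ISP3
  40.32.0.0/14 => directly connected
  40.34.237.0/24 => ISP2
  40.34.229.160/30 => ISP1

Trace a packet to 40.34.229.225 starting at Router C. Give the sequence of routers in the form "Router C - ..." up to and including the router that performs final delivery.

At Router C: longest match for 40.34.229.225 is 40.34.224.0/19 -> Router B
At Router B: longest match for 40.34.229.225 is 40.32.0.0/14 -> directly connected

Router C - Router B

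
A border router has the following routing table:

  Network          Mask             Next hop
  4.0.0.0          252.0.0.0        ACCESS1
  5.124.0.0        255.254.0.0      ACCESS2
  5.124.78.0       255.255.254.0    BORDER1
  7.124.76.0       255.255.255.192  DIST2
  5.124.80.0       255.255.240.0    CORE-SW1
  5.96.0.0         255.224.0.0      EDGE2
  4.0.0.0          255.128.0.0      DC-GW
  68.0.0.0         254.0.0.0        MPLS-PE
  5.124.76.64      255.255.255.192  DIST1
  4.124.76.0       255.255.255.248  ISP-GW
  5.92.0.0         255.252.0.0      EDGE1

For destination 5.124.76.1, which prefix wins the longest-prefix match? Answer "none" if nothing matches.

Entries matching 5.124.76.1:
  4.0.0.0/6 (4.0.0.0 - 7.255.255.255)
  5.96.0.0/11 (5.96.0.0 - 5.127.255.255)
  5.124.0.0/15 (5.124.0.0 - 5.125.255.255)
Most specific is 5.124.0.0/15.

5.124.0.0/15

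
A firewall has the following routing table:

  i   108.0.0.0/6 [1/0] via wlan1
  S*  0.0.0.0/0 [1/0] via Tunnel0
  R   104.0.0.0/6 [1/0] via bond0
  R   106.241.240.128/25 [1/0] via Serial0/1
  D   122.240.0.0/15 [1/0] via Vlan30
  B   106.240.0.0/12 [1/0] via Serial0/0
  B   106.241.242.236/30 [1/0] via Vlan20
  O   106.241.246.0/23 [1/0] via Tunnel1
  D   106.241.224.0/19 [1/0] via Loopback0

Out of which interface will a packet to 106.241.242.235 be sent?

Routes whose prefix contains 106.241.242.235:
  0.0.0.0/0 (default, matches everything) -> Tunnel0
  104.0.0.0/6 (104.0.0.0 - 107.255.255.255) -> bond0
  106.240.0.0/12 (106.240.0.0 - 106.255.255.255) -> Serial0/0
  106.241.224.0/19 (106.241.224.0 - 106.241.255.255) -> Loopback0
More-specific entries that do NOT match:
  106.241.242.236/30 (106.241.242.236 - 106.241.242.239) does not contain 106.241.242.235
  106.241.240.128/25 (106.241.240.128 - 106.241.240.255) does not contain 106.241.242.235
  106.241.246.0/23 (106.241.246.0 - 106.241.247.255) does not contain 106.241.242.235
Longest matching prefix is /19 -> interface Loopback0.

Loopback0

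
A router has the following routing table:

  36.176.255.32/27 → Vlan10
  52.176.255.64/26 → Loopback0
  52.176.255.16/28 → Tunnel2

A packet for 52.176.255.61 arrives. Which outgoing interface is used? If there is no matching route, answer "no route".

no route

No entry's prefix contains 52.176.255.61; there is no default route.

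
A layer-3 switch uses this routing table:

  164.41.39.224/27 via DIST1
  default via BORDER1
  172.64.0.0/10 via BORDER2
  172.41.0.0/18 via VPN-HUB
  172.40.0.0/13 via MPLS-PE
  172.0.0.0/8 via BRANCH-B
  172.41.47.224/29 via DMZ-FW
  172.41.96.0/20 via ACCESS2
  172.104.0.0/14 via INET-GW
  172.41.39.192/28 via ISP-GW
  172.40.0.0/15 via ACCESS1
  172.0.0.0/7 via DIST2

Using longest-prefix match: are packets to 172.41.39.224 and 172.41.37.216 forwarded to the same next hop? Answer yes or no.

yes

172.41.39.224: longest match 172.41.0.0/18 -> VPN-HUB
172.41.37.216: longest match 172.41.0.0/18 -> VPN-HUB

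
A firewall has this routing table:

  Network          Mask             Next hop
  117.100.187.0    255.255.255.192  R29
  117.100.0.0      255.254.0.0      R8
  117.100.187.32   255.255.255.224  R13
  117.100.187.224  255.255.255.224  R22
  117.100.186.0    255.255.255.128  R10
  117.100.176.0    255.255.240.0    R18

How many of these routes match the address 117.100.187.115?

Prefixes containing 117.100.187.115:
  117.100.0.0/15 (117.100.0.0 - 117.101.255.255)
  117.100.176.0/20 (117.100.176.0 - 117.100.191.255)
Total matching entries: 2.

2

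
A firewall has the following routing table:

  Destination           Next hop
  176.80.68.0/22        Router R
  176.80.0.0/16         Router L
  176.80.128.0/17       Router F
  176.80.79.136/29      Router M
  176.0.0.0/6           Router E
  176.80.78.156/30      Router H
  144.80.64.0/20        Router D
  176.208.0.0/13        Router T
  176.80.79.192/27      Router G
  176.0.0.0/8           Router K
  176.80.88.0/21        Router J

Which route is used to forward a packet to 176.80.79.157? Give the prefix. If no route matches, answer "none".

176.80.0.0/16

Entries matching 176.80.79.157:
  176.0.0.0/6 (176.0.0.0 - 179.255.255.255)
  176.0.0.0/8 (176.0.0.0 - 176.255.255.255)
  176.80.0.0/16 (176.80.0.0 - 176.80.255.255)
Most specific is 176.80.0.0/16.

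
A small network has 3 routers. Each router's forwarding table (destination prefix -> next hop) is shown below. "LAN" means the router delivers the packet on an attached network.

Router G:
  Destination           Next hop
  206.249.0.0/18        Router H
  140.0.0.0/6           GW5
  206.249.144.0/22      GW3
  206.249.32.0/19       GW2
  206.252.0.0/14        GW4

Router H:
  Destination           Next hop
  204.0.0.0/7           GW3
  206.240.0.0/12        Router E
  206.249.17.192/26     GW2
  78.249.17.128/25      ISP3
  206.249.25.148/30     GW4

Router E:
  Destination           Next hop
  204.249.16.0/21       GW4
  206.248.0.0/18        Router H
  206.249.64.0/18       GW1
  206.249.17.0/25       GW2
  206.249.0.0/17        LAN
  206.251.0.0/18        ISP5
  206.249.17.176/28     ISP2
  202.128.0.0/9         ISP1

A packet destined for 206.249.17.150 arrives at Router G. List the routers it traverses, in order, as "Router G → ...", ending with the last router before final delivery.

Router G → Router H → Router E

At Router G: longest match for 206.249.17.150 is 206.249.0.0/18 -> Router H
At Router H: longest match for 206.249.17.150 is 206.240.0.0/12 -> Router E
At Router E: longest match for 206.249.17.150 is 206.249.0.0/17 -> LAN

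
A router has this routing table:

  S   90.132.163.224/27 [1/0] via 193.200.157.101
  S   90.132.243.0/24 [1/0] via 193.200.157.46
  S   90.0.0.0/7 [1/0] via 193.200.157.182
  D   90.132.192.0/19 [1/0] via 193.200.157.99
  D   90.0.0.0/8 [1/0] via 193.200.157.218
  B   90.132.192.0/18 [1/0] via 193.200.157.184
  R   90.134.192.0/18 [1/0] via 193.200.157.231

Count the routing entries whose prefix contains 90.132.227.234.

3

Prefixes containing 90.132.227.234:
  90.0.0.0/7 (90.0.0.0 - 91.255.255.255)
  90.0.0.0/8 (90.0.0.0 - 90.255.255.255)
  90.132.192.0/18 (90.132.192.0 - 90.132.255.255)
Total matching entries: 3.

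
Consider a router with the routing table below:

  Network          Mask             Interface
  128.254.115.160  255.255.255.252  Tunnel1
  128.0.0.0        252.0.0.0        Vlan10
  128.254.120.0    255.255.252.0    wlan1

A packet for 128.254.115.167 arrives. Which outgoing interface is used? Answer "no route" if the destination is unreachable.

Routes whose prefix contains 128.254.115.167:
  128.0.0.0/6 (128.0.0.0 - 131.255.255.255) -> Vlan10
More-specific entries that do NOT match:
  128.254.115.160/30 (128.254.115.160 - 128.254.115.163) does not contain 128.254.115.167
  128.254.120.0/22 (128.254.120.0 - 128.254.123.255) does not contain 128.254.115.167
Longest matching prefix is /6 -> interface Vlan10.

Vlan10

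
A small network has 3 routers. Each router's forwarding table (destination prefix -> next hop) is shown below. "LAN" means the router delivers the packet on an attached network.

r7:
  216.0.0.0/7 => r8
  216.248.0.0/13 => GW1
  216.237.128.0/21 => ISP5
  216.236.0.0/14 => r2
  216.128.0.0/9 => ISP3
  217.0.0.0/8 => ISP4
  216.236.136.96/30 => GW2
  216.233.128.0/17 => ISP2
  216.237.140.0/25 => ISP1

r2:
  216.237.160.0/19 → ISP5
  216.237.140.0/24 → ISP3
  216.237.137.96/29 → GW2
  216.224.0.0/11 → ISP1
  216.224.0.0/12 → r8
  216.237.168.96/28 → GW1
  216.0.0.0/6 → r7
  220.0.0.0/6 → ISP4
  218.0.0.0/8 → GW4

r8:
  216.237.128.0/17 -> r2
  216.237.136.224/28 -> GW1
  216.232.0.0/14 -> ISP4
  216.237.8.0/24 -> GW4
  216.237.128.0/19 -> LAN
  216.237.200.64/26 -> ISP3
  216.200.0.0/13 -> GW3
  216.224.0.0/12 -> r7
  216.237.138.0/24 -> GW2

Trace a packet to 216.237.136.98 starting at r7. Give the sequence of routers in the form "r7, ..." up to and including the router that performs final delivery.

At r7: longest match for 216.237.136.98 is 216.236.0.0/14 -> r2
At r2: longest match for 216.237.136.98 is 216.224.0.0/12 -> r8
At r8: longest match for 216.237.136.98 is 216.237.128.0/19 -> LAN

r7, r2, r8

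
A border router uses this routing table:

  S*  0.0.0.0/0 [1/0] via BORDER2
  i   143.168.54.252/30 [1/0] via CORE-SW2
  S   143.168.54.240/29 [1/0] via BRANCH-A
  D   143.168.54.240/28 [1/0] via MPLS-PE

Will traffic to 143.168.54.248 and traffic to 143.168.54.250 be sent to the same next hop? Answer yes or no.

yes

143.168.54.248: longest match 143.168.54.240/28 -> MPLS-PE
143.168.54.250: longest match 143.168.54.240/28 -> MPLS-PE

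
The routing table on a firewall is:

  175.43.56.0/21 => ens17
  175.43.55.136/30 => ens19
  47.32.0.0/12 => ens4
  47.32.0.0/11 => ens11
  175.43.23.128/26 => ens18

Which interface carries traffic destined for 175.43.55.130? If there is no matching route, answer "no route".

no route

No entry's prefix contains 175.43.55.130; there is no default route.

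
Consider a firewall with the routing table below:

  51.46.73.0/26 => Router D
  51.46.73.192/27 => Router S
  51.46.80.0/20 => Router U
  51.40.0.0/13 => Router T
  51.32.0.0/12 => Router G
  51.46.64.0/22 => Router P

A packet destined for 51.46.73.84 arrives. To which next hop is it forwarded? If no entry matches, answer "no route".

Routes whose prefix contains 51.46.73.84:
  51.32.0.0/12 (51.32.0.0 - 51.47.255.255) -> Router G
  51.40.0.0/13 (51.40.0.0 - 51.47.255.255) -> Router T
More-specific entries that do NOT match:
  51.46.73.192/27 (51.46.73.192 - 51.46.73.223) does not contain 51.46.73.84
  51.46.73.0/26 (51.46.73.0 - 51.46.73.63) does not contain 51.46.73.84
  51.46.64.0/22 (51.46.64.0 - 51.46.67.255) does not contain 51.46.73.84
  51.46.80.0/20 (51.46.80.0 - 51.46.95.255) does not contain 51.46.73.84
Longest matching prefix is /13 -> next hop Router T.

Router T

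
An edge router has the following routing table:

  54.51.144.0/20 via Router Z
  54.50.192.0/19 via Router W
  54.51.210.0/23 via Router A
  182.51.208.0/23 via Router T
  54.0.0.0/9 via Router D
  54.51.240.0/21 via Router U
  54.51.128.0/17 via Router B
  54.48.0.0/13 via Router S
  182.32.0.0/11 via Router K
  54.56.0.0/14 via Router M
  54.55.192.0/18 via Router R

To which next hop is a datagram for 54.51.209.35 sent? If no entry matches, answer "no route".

Routes whose prefix contains 54.51.209.35:
  54.0.0.0/9 (54.0.0.0 - 54.127.255.255) -> Router D
  54.48.0.0/13 (54.48.0.0 - 54.55.255.255) -> Router S
  54.51.128.0/17 (54.51.128.0 - 54.51.255.255) -> Router B
More-specific entries that do NOT match:
  54.51.210.0/23 (54.51.210.0 - 54.51.211.255) does not contain 54.51.209.35
  182.51.208.0/23 (182.51.208.0 - 182.51.209.255) does not contain 54.51.209.35
  54.51.240.0/21 (54.51.240.0 - 54.51.247.255) does not contain 54.51.209.35
  54.51.144.0/20 (54.51.144.0 - 54.51.159.255) does not contain 54.51.209.35
  54.50.192.0/19 (54.50.192.0 - 54.50.223.255) does not contain 54.51.209.35
  54.55.192.0/18 (54.55.192.0 - 54.55.255.255) does not contain 54.51.209.35
Longest matching prefix is /17 -> next hop Router B.

Router B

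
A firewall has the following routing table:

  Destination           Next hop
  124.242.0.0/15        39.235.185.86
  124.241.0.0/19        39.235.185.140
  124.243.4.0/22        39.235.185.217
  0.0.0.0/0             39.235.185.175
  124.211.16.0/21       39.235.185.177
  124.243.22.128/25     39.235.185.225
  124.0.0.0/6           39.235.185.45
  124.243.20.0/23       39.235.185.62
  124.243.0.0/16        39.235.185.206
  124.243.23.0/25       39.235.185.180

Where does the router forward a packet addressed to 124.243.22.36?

Routes whose prefix contains 124.243.22.36:
  0.0.0.0/0 (default, matches everything) -> 39.235.185.175
  124.0.0.0/6 (124.0.0.0 - 127.255.255.255) -> 39.235.185.45
  124.242.0.0/15 (124.242.0.0 - 124.243.255.255) -> 39.235.185.86
  124.243.0.0/16 (124.243.0.0 - 124.243.255.255) -> 39.235.185.206
More-specific entries that do NOT match:
  124.243.22.128/25 (124.243.22.128 - 124.243.22.255) does not contain 124.243.22.36
  124.243.23.0/25 (124.243.23.0 - 124.243.23.127) does not contain 124.243.22.36
  124.243.20.0/23 (124.243.20.0 - 124.243.21.255) does not contain 124.243.22.36
  124.243.4.0/22 (124.243.4.0 - 124.243.7.255) does not contain 124.243.22.36
  124.211.16.0/21 (124.211.16.0 - 124.211.23.255) does not contain 124.243.22.36
  124.241.0.0/19 (124.241.0.0 - 124.241.31.255) does not contain 124.243.22.36
Longest matching prefix is /16 -> next hop 39.235.185.206.

39.235.185.206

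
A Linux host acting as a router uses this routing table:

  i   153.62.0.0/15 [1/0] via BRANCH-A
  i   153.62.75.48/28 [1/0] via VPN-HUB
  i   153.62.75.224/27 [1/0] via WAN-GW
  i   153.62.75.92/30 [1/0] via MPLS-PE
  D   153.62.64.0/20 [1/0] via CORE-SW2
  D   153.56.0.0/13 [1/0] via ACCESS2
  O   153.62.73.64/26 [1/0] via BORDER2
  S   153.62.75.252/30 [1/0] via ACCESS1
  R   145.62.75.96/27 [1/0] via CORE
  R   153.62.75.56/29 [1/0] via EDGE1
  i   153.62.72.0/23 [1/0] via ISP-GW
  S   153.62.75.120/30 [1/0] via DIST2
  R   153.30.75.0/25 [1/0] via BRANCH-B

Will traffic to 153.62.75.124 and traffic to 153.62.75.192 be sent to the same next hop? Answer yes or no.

yes

153.62.75.124: longest match 153.62.64.0/20 -> CORE-SW2
153.62.75.192: longest match 153.62.64.0/20 -> CORE-SW2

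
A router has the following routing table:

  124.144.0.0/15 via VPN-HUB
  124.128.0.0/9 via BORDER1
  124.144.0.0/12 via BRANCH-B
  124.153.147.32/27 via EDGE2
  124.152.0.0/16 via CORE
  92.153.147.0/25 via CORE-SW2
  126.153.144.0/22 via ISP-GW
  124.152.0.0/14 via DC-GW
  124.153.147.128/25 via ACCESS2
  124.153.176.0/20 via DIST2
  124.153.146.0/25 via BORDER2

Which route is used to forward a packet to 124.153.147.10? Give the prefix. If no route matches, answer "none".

Entries matching 124.153.147.10:
  124.128.0.0/9 (124.128.0.0 - 124.255.255.255)
  124.144.0.0/12 (124.144.0.0 - 124.159.255.255)
  124.152.0.0/14 (124.152.0.0 - 124.155.255.255)
Most specific is 124.152.0.0/14.

124.152.0.0/14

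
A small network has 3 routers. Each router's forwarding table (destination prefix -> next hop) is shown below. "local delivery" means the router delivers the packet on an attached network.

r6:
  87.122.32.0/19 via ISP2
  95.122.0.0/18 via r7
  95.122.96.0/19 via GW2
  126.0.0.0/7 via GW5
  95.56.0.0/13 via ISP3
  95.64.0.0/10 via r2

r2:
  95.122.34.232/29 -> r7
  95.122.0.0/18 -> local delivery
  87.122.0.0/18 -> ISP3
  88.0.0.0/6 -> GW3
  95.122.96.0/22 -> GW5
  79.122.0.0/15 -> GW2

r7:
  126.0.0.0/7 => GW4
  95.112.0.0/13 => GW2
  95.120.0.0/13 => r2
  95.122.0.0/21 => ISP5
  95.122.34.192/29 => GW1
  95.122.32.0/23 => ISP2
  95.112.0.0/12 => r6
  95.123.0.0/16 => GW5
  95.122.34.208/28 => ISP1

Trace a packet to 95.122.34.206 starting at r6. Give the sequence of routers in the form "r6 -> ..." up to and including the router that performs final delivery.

r6 -> r7 -> r2

At r6: longest match for 95.122.34.206 is 95.122.0.0/18 -> r7
At r7: longest match for 95.122.34.206 is 95.120.0.0/13 -> r2
At r2: longest match for 95.122.34.206 is 95.122.0.0/18 -> local delivery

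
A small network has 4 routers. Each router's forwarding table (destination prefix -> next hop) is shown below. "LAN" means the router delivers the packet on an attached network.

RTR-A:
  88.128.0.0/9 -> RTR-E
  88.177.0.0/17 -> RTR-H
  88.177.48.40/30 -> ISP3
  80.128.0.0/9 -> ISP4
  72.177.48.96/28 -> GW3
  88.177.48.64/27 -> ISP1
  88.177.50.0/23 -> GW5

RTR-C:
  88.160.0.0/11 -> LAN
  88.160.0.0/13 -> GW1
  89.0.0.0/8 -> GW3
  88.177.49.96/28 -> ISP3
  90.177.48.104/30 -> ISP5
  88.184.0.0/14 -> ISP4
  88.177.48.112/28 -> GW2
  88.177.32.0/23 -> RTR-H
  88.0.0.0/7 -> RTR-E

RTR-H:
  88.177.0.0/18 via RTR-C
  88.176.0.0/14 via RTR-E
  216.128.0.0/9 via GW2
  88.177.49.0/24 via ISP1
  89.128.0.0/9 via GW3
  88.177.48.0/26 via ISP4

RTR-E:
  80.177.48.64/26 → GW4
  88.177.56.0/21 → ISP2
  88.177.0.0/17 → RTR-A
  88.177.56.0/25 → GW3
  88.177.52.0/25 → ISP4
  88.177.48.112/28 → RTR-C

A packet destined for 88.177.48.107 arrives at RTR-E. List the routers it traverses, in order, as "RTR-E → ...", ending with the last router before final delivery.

RTR-E → RTR-A → RTR-H → RTR-C

At RTR-E: longest match for 88.177.48.107 is 88.177.0.0/17 -> RTR-A
At RTR-A: longest match for 88.177.48.107 is 88.177.0.0/17 -> RTR-H
At RTR-H: longest match for 88.177.48.107 is 88.177.0.0/18 -> RTR-C
At RTR-C: longest match for 88.177.48.107 is 88.160.0.0/11 -> LAN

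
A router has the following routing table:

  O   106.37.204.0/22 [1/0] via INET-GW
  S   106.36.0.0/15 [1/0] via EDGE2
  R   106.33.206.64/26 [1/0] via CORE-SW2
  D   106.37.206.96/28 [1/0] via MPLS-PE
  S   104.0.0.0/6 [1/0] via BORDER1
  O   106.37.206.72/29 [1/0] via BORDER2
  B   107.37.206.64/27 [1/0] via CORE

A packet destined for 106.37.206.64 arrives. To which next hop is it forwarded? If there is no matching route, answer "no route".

Routes whose prefix contains 106.37.206.64:
  104.0.0.0/6 (104.0.0.0 - 107.255.255.255) -> BORDER1
  106.36.0.0/15 (106.36.0.0 - 106.37.255.255) -> EDGE2
  106.37.204.0/22 (106.37.204.0 - 106.37.207.255) -> INET-GW
More-specific entries that do NOT match:
  106.37.206.72/29 (106.37.206.72 - 106.37.206.79) does not contain 106.37.206.64
  106.37.206.96/28 (106.37.206.96 - 106.37.206.111) does not contain 106.37.206.64
  107.37.206.64/27 (107.37.206.64 - 107.37.206.95) does not contain 106.37.206.64
  106.33.206.64/26 (106.33.206.64 - 106.33.206.127) does not contain 106.37.206.64
Longest matching prefix is /22 -> next hop INET-GW.

INET-GW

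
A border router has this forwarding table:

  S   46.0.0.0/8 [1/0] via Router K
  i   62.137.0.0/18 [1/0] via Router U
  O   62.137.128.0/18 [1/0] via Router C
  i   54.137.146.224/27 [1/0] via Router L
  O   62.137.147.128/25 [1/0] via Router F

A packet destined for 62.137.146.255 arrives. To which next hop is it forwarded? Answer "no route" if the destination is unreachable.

Routes whose prefix contains 62.137.146.255:
  62.137.128.0/18 (62.137.128.0 - 62.137.191.255) -> Router C
More-specific entries that do NOT match:
  54.137.146.224/27 (54.137.146.224 - 54.137.146.255) does not contain 62.137.146.255
  62.137.147.128/25 (62.137.147.128 - 62.137.147.255) does not contain 62.137.146.255
Longest matching prefix is /18 -> next hop Router C.

Router C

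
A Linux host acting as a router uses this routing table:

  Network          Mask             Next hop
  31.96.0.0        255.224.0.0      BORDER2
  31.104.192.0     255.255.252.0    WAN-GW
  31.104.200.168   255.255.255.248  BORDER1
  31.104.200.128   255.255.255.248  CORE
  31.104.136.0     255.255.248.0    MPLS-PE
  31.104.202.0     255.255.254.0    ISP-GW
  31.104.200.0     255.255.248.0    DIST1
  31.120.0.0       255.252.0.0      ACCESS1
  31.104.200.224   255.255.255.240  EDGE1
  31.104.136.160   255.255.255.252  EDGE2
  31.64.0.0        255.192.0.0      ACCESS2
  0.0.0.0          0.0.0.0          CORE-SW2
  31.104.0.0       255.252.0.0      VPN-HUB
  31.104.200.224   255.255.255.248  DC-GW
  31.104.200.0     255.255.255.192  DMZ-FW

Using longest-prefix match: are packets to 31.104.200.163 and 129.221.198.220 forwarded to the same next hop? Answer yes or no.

31.104.200.163: longest match 31.104.200.0/21 -> DIST1
129.221.198.220: longest match 0.0.0.0/0 -> CORE-SW2

no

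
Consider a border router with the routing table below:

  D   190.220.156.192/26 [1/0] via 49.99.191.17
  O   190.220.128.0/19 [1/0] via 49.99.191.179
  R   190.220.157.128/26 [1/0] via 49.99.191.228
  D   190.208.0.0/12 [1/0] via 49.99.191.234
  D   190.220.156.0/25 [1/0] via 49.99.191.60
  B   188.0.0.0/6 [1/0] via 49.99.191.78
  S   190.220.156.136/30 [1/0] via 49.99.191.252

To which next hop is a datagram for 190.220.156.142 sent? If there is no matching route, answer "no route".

49.99.191.179

Routes whose prefix contains 190.220.156.142:
  188.0.0.0/6 (188.0.0.0 - 191.255.255.255) -> 49.99.191.78
  190.208.0.0/12 (190.208.0.0 - 190.223.255.255) -> 49.99.191.234
  190.220.128.0/19 (190.220.128.0 - 190.220.159.255) -> 49.99.191.179
More-specific entries that do NOT match:
  190.220.156.136/30 (190.220.156.136 - 190.220.156.139) does not contain 190.220.156.142
  190.220.156.192/26 (190.220.156.192 - 190.220.156.255) does not contain 190.220.156.142
  190.220.157.128/26 (190.220.157.128 - 190.220.157.191) does not contain 190.220.156.142
  190.220.156.0/25 (190.220.156.0 - 190.220.156.127) does not contain 190.220.156.142
Longest matching prefix is /19 -> next hop 49.99.191.179.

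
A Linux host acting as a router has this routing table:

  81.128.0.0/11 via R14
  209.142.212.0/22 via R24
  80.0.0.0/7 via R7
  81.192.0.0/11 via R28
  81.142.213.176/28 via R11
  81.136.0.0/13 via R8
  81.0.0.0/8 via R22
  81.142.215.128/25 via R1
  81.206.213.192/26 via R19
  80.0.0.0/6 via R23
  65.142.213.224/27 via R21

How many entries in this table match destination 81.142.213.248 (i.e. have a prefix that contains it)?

5

Prefixes containing 81.142.213.248:
  80.0.0.0/6 (80.0.0.0 - 83.255.255.255)
  80.0.0.0/7 (80.0.0.0 - 81.255.255.255)
  81.0.0.0/8 (81.0.0.0 - 81.255.255.255)
  81.128.0.0/11 (81.128.0.0 - 81.159.255.255)
  81.136.0.0/13 (81.136.0.0 - 81.143.255.255)
Total matching entries: 5.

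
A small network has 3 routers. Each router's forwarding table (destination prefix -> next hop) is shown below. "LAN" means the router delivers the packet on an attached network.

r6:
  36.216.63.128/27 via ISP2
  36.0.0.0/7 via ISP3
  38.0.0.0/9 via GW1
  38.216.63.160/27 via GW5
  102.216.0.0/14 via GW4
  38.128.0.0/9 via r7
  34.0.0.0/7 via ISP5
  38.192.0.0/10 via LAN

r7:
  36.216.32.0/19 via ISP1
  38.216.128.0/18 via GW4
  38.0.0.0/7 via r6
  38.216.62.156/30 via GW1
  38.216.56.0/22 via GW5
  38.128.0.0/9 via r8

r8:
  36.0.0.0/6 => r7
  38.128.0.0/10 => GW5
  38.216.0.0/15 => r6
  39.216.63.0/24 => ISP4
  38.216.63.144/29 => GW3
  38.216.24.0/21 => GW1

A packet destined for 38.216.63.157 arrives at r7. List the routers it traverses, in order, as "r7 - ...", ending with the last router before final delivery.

At r7: longest match for 38.216.63.157 is 38.128.0.0/9 -> r8
At r8: longest match for 38.216.63.157 is 38.216.0.0/15 -> r6
At r6: longest match for 38.216.63.157 is 38.192.0.0/10 -> LAN

r7 - r8 - r6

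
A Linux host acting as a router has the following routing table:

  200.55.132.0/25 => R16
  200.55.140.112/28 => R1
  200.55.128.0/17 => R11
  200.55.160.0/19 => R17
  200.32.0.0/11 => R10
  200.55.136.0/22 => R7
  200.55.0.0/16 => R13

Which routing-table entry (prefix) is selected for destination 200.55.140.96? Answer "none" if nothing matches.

Entries matching 200.55.140.96:
  200.32.0.0/11 (200.32.0.0 - 200.63.255.255)
  200.55.0.0/16 (200.55.0.0 - 200.55.255.255)
  200.55.128.0/17 (200.55.128.0 - 200.55.255.255)
Most specific is 200.55.128.0/17.

200.55.128.0/17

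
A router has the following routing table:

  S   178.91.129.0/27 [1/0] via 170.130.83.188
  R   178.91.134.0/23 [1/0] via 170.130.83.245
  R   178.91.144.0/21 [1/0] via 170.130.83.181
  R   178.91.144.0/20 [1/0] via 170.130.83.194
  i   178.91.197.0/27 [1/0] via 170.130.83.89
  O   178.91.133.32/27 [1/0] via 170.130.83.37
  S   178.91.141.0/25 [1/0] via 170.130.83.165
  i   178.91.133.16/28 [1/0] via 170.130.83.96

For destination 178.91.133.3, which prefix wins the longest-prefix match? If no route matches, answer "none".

none

178.91.133.3 is outside every listed prefix and there is no default route.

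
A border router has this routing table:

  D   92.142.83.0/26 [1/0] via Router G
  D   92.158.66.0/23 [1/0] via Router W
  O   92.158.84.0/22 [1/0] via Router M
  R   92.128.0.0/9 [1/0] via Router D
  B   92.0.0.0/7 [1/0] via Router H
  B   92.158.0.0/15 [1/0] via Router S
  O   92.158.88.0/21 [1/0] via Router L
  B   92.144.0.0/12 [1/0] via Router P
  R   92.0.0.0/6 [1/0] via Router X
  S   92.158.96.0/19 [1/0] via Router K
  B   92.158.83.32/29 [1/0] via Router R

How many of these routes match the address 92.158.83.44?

5

Prefixes containing 92.158.83.44:
  92.0.0.0/6 (92.0.0.0 - 95.255.255.255)
  92.0.0.0/7 (92.0.0.0 - 93.255.255.255)
  92.128.0.0/9 (92.128.0.0 - 92.255.255.255)
  92.144.0.0/12 (92.144.0.0 - 92.159.255.255)
  92.158.0.0/15 (92.158.0.0 - 92.159.255.255)
Total matching entries: 5.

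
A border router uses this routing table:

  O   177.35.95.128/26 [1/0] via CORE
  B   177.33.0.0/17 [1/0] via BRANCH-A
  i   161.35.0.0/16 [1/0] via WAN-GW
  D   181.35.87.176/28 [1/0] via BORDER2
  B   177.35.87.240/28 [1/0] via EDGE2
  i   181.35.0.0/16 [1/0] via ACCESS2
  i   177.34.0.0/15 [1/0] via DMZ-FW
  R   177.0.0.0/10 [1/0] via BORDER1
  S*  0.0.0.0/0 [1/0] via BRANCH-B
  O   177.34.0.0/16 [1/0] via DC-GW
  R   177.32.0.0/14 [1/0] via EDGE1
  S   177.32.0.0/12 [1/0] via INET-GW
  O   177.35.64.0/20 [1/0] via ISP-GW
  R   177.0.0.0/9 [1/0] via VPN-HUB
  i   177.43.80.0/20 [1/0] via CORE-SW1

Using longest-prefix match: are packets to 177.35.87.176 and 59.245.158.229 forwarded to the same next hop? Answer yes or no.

no

177.35.87.176: longest match 177.34.0.0/15 -> DMZ-FW
59.245.158.229: longest match 0.0.0.0/0 -> BRANCH-B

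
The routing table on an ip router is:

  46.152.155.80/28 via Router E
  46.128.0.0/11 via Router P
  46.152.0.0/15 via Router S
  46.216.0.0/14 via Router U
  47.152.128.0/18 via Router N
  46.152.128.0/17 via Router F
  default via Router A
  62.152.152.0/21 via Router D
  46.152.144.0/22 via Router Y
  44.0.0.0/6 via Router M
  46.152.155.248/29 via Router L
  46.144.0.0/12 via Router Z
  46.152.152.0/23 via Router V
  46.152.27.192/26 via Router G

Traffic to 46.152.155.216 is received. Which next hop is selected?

Router F

Routes whose prefix contains 46.152.155.216:
  0.0.0.0/0 (default, matches everything) -> Router A
  44.0.0.0/6 (44.0.0.0 - 47.255.255.255) -> Router M
  46.128.0.0/11 (46.128.0.0 - 46.159.255.255) -> Router P
  46.144.0.0/12 (46.144.0.0 - 46.159.255.255) -> Router Z
  46.152.0.0/15 (46.152.0.0 - 46.153.255.255) -> Router S
  46.152.128.0/17 (46.152.128.0 - 46.152.255.255) -> Router F
More-specific entries that do NOT match:
  46.152.155.248/29 (46.152.155.248 - 46.152.155.255) does not contain 46.152.155.216
  46.152.155.80/28 (46.152.155.80 - 46.152.155.95) does not contain 46.152.155.216
  46.152.27.192/26 (46.152.27.192 - 46.152.27.255) does not contain 46.152.155.216
  46.152.152.0/23 (46.152.152.0 - 46.152.153.255) does not contain 46.152.155.216
  46.152.144.0/22 (46.152.144.0 - 46.152.147.255) does not contain 46.152.155.216
  62.152.152.0/21 (62.152.152.0 - 62.152.159.255) does not contain 46.152.155.216
  47.152.128.0/18 (47.152.128.0 - 47.152.191.255) does not contain 46.152.155.216
Longest matching prefix is /17 -> next hop Router F.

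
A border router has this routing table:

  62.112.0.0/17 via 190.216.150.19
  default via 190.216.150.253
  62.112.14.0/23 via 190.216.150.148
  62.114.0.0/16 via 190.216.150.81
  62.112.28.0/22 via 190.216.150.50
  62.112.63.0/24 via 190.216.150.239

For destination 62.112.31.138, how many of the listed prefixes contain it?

Prefixes containing 62.112.31.138:
  0.0.0.0/0 (default, matches everything)
  62.112.0.0/17 (62.112.0.0 - 62.112.127.255)
  62.112.28.0/22 (62.112.28.0 - 62.112.31.255)
Total matching entries: 3.

3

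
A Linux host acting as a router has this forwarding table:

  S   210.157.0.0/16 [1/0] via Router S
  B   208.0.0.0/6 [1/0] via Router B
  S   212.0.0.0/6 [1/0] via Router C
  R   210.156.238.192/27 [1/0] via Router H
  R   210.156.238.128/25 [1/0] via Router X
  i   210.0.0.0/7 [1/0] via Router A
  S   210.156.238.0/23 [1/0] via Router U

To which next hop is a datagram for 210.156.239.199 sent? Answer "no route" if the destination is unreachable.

Router U

Routes whose prefix contains 210.156.239.199:
  208.0.0.0/6 (208.0.0.0 - 211.255.255.255) -> Router B
  210.0.0.0/7 (210.0.0.0 - 211.255.255.255) -> Router A
  210.156.238.0/23 (210.156.238.0 - 210.156.239.255) -> Router U
More-specific entries that do NOT match:
  210.156.238.192/27 (210.156.238.192 - 210.156.238.223) does not contain 210.156.239.199
  210.156.238.128/25 (210.156.238.128 - 210.156.238.255) does not contain 210.156.239.199
Longest matching prefix is /23 -> next hop Router U.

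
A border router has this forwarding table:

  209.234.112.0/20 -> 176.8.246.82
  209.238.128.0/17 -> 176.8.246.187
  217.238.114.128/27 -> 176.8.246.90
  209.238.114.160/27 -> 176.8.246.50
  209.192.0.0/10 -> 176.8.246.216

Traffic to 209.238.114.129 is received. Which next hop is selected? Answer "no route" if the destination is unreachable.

Routes whose prefix contains 209.238.114.129:
  209.192.0.0/10 (209.192.0.0 - 209.255.255.255) -> 176.8.246.216
More-specific entries that do NOT match:
  217.238.114.128/27 (217.238.114.128 - 217.238.114.159) does not contain 209.238.114.129
  209.238.114.160/27 (209.238.114.160 - 209.238.114.191) does not contain 209.238.114.129
  209.234.112.0/20 (209.234.112.0 - 209.234.127.255) does not contain 209.238.114.129
  209.238.128.0/17 (209.238.128.0 - 209.238.255.255) does not contain 209.238.114.129
Longest matching prefix is /10 -> next hop 176.8.246.216.

176.8.246.216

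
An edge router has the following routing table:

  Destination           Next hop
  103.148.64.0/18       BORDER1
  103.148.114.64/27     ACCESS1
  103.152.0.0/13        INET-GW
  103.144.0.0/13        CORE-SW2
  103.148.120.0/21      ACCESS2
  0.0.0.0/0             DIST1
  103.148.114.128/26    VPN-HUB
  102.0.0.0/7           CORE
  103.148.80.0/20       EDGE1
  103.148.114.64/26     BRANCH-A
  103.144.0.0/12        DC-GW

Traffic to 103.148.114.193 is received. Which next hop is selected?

Routes whose prefix contains 103.148.114.193:
  0.0.0.0/0 (default, matches everything) -> DIST1
  102.0.0.0/7 (102.0.0.0 - 103.255.255.255) -> CORE
  103.144.0.0/12 (103.144.0.0 - 103.159.255.255) -> DC-GW
  103.144.0.0/13 (103.144.0.0 - 103.151.255.255) -> CORE-SW2
  103.148.64.0/18 (103.148.64.0 - 103.148.127.255) -> BORDER1
More-specific entries that do NOT match:
  103.148.114.64/27 (103.148.114.64 - 103.148.114.95) does not contain 103.148.114.193
  103.148.114.128/26 (103.148.114.128 - 103.148.114.191) does not contain 103.148.114.193
  103.148.114.64/26 (103.148.114.64 - 103.148.114.127) does not contain 103.148.114.193
  103.148.120.0/21 (103.148.120.0 - 103.148.127.255) does not contain 103.148.114.193
  103.148.80.0/20 (103.148.80.0 - 103.148.95.255) does not contain 103.148.114.193
Longest matching prefix is /18 -> next hop BORDER1.

BORDER1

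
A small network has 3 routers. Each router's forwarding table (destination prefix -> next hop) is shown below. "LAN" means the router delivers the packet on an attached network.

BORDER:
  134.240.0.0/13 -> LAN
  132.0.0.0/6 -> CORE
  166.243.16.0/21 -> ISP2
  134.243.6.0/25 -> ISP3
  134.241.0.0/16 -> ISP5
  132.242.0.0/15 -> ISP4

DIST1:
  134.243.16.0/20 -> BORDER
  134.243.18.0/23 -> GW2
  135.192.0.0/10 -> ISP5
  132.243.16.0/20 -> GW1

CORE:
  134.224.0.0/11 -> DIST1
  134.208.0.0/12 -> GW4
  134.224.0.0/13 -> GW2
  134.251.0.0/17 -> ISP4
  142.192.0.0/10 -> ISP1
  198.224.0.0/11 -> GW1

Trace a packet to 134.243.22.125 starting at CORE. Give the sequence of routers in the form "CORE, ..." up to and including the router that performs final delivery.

CORE, DIST1, BORDER

At CORE: longest match for 134.243.22.125 is 134.224.0.0/11 -> DIST1
At DIST1: longest match for 134.243.22.125 is 134.243.16.0/20 -> BORDER
At BORDER: longest match for 134.243.22.125 is 134.240.0.0/13 -> LAN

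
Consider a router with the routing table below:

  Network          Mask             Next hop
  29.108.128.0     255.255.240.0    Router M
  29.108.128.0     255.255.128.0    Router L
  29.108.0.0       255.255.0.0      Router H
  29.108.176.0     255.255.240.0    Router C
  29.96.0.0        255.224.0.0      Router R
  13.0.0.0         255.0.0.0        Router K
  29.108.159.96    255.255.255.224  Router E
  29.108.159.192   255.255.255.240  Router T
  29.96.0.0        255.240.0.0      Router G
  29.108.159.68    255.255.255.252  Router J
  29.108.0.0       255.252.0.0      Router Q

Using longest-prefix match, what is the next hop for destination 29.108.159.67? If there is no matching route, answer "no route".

Router L

Routes whose prefix contains 29.108.159.67:
  29.96.0.0/11 (29.96.0.0 - 29.127.255.255) -> Router R
  29.96.0.0/12 (29.96.0.0 - 29.111.255.255) -> Router G
  29.108.0.0/14 (29.108.0.0 - 29.111.255.255) -> Router Q
  29.108.0.0/16 (29.108.0.0 - 29.108.255.255) -> Router H
  29.108.128.0/17 (29.108.128.0 - 29.108.255.255) -> Router L
More-specific entries that do NOT match:
  29.108.159.68/30 (29.108.159.68 - 29.108.159.71) does not contain 29.108.159.67
  29.108.159.192/28 (29.108.159.192 - 29.108.159.207) does not contain 29.108.159.67
  29.108.159.96/27 (29.108.159.96 - 29.108.159.127) does not contain 29.108.159.67
  29.108.128.0/20 (29.108.128.0 - 29.108.143.255) does not contain 29.108.159.67
  29.108.176.0/20 (29.108.176.0 - 29.108.191.255) does not contain 29.108.159.67
Longest matching prefix is /17 -> next hop Router L.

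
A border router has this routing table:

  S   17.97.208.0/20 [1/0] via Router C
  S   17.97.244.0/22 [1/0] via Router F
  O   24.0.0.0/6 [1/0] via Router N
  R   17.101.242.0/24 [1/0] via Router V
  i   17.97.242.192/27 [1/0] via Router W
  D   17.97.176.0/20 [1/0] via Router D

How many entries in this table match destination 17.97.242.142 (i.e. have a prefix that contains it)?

No listed prefix contains 17.97.242.142.
Total matching entries: 0.

0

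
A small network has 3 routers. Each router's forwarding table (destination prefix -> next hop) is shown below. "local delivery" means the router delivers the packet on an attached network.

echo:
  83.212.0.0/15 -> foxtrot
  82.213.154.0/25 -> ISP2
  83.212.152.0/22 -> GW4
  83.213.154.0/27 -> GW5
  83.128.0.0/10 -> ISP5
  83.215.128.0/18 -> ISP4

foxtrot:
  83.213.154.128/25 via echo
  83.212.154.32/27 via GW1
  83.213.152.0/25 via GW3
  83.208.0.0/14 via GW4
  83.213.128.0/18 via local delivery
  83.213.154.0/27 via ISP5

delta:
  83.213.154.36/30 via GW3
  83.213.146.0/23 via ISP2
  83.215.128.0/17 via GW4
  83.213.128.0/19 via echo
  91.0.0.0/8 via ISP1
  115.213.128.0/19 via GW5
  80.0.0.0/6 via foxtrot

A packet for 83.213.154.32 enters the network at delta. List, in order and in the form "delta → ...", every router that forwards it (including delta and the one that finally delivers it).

delta → echo → foxtrot

At delta: longest match for 83.213.154.32 is 83.213.128.0/19 -> echo
At echo: longest match for 83.213.154.32 is 83.212.0.0/15 -> foxtrot
At foxtrot: longest match for 83.213.154.32 is 83.213.128.0/18 -> local delivery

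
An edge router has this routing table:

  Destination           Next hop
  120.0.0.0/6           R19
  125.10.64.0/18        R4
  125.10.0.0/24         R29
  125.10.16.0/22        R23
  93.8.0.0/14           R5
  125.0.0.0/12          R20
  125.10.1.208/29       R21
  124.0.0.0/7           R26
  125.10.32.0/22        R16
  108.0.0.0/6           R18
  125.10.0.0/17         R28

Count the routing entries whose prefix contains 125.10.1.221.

3

Prefixes containing 125.10.1.221:
  124.0.0.0/7 (124.0.0.0 - 125.255.255.255)
  125.0.0.0/12 (125.0.0.0 - 125.15.255.255)
  125.10.0.0/17 (125.10.0.0 - 125.10.127.255)
Total matching entries: 3.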